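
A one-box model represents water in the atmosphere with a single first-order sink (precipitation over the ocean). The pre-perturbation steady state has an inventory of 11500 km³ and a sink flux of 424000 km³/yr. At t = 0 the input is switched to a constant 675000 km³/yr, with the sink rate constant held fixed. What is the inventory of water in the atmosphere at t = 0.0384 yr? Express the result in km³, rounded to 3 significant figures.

The sink rate constant is k = F₀/M₀ = 424000/11500 = 36.87 yr⁻¹.
Solving dM/dt = F₁ − kM with M(0) = M₀ gives M(t) = F₁/k + (M₀ − F₁/k)·e^(−kt).
F₁/k = 675000/36.87 = 18308 km³; kt = 36.87 × 0.0384 = 1.416, e^(−kt) = 0.2427.
M(0.0384) = 18308 + (11500 − 18308) × 0.2427 = 18308 − 1652 = 16655 km³.

16700 km³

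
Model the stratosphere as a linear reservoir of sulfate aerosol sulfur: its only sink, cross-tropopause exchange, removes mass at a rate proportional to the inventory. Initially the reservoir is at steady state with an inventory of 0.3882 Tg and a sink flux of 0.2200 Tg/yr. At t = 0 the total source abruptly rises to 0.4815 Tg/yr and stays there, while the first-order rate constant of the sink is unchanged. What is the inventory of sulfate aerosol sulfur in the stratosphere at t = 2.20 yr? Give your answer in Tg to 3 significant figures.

0.717 Tg

Residence time τ = M₀/F₀ = 1.765 yr. The eventual steady state is M_∞ = M₀·(F₁/F₀) = 0.3882 × 0.4815/0.2200 = 0.84963 Tg.
The anomaly ΔM(t) = M(t) − M_∞ decays as ΔM₀·e^(−t/τ) with ΔM₀ = 0.3882 − 0.84963 = −0.4614 Tg.
At t = 2.20 yr, e^(−t/τ) = e^(−1.247) = 0.2874, so ΔM = −0.1326 Tg and M = 0.84963 − 0.1326 = 0.71700 Tg.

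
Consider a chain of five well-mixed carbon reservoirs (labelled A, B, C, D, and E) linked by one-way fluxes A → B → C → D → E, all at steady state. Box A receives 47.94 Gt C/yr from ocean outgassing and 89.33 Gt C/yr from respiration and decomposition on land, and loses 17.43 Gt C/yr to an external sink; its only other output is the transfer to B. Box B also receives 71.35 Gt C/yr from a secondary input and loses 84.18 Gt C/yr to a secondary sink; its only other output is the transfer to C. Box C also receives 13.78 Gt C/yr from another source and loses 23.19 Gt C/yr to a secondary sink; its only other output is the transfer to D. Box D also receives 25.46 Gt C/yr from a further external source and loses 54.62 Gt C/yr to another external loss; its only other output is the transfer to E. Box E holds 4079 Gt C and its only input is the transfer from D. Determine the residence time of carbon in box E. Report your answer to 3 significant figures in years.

59.6 yr

Box A: F(A→B) = (47.94 + 89.33) − 17.43 = 119.84 Gt C/yr.
Box B: F(B→C) = (119.84 + 71.35) − 84.18 = 107.01 Gt C/yr.
Box C: F(C→D) = (107.01 + 13.78) − 23.19 = 97.600 Gt C/yr.
Box D: F(D→E) = (97.600 + 25.46) − 54.62 = 68.440 Gt C/yr.
Box E throughput = its input = 68.440 Gt C/yr; τ = 4079 / 68.440 = 59.60 yr.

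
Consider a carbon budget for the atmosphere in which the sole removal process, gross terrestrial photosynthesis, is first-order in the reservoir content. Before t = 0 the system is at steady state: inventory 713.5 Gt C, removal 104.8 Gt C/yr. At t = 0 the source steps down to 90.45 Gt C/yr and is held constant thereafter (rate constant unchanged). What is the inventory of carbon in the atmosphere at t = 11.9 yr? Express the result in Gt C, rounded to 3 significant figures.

The sink rate constant is k = F₀/M₀ = 104.8/713.5 = 0.1469 yr⁻¹.
Solving dM/dt = F₁ − kM with M(0) = M₀ gives M(t) = F₁/k + (M₀ − F₁/k)·e^(−kt).
F₁/k = 90.45/0.1469 = 615.80 Gt C; kt = 0.1469 × 11.9 = 1.748, e^(−kt) = 0.1741.
M(11.9) = 615.80 + (713.5 − 615.80) × 0.1741 = 615.80 + 17.01 = 632.82 Gt C.

633 Gt C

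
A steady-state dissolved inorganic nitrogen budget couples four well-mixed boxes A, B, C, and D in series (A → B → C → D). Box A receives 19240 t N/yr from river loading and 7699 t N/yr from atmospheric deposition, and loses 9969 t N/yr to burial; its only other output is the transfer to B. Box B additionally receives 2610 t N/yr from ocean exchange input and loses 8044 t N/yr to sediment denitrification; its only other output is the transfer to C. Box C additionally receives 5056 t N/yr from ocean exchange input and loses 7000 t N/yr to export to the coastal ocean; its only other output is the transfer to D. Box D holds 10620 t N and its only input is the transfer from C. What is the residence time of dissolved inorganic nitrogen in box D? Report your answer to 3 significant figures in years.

Box A: F(A→B) = (19240 + 7699) − 9969 = 16970 t N/yr.
Box B: F(B→C) = (16970 + 2610) − 8044 = 11536 t N/yr.
Box C: F(C→D) = (11536 + 5056) − 7000 = 9592.0 t N/yr.
Box D throughput = its input = 9592.0 t N/yr; τ = 10620 / 9592.0 = 1.107 yr.

1.11 yr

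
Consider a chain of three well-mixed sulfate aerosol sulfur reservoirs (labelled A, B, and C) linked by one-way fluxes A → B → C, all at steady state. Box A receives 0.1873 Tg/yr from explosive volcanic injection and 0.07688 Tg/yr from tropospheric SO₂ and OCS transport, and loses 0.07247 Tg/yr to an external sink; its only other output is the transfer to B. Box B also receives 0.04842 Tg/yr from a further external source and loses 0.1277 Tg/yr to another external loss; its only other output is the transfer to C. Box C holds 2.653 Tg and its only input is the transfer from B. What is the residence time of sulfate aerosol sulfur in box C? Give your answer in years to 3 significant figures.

23.6 yr

Box A: F(A→B) = (0.1873 + 0.07688) − 0.07247 = 0.19171 Tg/yr.
Box B: F(B→C) = (0.19171 + 0.04842) − 0.1277 = 0.11243 Tg/yr.
Box C throughput = its input = 0.11243 Tg/yr; τ = 2.653 / 0.11243 = 23.60 yr.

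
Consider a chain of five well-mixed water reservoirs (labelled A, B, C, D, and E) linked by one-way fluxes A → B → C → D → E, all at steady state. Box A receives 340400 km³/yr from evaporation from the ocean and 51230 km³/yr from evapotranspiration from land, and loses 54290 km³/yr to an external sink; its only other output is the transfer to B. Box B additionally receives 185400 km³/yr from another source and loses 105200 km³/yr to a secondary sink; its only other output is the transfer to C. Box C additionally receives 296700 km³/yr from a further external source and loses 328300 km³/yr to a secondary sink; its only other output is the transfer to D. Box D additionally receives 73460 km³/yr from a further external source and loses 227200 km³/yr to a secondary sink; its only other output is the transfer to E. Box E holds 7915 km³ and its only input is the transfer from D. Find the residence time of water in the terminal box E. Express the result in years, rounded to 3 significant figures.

Box A: F(A→B) = (340400 + 51230) − 54290 = 337340 km³/yr.
Box B: F(B→C) = (337340 + 185400) − 105200 = 417540 km³/yr.
Box C: F(C→D) = (417540 + 296700) − 328300 = 385940 km³/yr.
Box D: F(D→E) = (385940 + 73460) − 227200 = 232200 km³/yr.
Box E throughput = its input = 232200 km³/yr; τ = 7915 / 232200 = 0.03409 yr.

0.0341 yr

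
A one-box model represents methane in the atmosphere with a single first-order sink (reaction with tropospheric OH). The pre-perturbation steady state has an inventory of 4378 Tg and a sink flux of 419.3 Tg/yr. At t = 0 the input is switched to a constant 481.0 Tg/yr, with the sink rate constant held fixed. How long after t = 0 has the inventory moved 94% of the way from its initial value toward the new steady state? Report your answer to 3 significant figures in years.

τ = M₀/F₀ = 4378/419.3 = 10.44 yr.
The remaining gap fraction is e^(−t/τ); 94% covered ⇒ e^(−t/τ) = 0.0600.
t = −τ ln(0.0600) = 10.44 × 2.813 = 29.38 yr.

29.4 yr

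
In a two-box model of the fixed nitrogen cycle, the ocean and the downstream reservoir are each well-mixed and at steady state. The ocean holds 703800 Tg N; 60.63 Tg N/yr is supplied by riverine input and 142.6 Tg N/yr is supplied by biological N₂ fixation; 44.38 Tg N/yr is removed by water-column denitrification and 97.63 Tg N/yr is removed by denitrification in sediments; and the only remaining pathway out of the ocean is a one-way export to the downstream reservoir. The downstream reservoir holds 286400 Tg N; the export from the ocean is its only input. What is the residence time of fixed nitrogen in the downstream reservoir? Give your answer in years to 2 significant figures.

Balance the ocean: ΣF_in = 60.63 + 142.6 = 203.23 Tg N/yr.
Export to the downstream reservoir = ΣF_in − (44.38 + 97.63) = 61.220 Tg N/yr.
At steady state the output of the downstream reservoir equals its input, 61.220 Tg N/yr.
τ = M / F = 286400 / 61.220 = 4678 yr.

4700 yr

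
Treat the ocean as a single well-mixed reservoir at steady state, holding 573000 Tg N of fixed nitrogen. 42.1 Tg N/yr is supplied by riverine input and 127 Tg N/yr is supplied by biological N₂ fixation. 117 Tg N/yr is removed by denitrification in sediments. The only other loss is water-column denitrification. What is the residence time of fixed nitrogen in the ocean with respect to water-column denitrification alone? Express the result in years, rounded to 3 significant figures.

11000 yr

At steady state ΣF_in = ΣF_out.
ΣF_in = 42.1 + 127 = 169.10 Tg N/yr.
Water-column denitrification flux = ΣF_in − (117) = 169.10 − 117.0 = 52.10 Tg N/yr.
τ = M / F = 573000 / 52.10 = 11000 yr.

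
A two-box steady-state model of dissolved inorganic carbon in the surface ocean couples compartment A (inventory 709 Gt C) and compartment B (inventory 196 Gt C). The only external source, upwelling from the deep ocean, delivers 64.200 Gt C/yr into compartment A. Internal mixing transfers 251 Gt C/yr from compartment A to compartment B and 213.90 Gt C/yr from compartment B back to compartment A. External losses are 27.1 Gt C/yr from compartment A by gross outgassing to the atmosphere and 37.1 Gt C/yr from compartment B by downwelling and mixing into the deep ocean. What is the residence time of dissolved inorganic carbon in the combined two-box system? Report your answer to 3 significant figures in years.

Residence time in the combined system uses the total inventory and the total *external* removal — internal exchanges between the two boxes cancel.
M_total = 709 + 196 = 905.00 Gt C.
ΣF_external_out = 27.1 + 37.1 = 64.200 Gt C/yr.
τ = M_total / ΣF_ext = 905.00 / 64.200 = 14.10 yr.

14.1 yr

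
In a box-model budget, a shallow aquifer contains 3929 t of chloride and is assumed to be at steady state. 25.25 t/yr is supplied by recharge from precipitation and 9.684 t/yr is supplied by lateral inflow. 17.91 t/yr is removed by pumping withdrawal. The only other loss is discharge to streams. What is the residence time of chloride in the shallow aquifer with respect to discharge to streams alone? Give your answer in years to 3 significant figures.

231 yr

At steady state ΣF_in = ΣF_out.
ΣF_in = 25.25 + 9.684 = 34.934 t/yr.
Discharge to streams flux = ΣF_in − (17.91) = 34.934 − 17.91 = 17.02 t/yr.
τ = M / F = 3929 / 17.02 = 230.8 yr.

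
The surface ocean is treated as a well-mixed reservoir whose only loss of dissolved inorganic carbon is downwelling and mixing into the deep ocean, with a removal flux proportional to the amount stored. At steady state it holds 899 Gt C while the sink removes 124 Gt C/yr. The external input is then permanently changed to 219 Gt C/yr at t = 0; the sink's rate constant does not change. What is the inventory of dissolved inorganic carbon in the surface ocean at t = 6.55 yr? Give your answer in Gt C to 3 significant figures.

1310 Gt C

Residence time τ = M₀/F₀ = 7.250 yr. The eventual steady state is M_∞ = M₀·(F₁/F₀) = 899 × 219/124 = 1587.8 Gt C.
The anomaly ΔM(t) = M(t) − M_∞ decays as ΔM₀·e^(−t/τ) with ΔM₀ = 899 − 1587.8 = −688.8 Gt C.
At t = 6.55 yr, e^(−t/τ) = e^(−0.9034) = 0.4052, so ΔM = −279.1 Gt C and M = 1587.8 − 279.1 = 1308.7 Gt C.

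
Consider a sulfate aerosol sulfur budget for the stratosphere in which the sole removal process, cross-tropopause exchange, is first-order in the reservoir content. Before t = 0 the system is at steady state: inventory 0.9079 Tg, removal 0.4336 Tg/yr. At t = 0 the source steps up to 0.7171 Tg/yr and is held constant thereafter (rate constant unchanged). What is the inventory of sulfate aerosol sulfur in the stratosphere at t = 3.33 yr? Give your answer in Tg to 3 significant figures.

τ = M₀/F₀ = 0.9079/0.4336 = 2.094 yr; rate constant k = 1/τ.
New steady state M_∞ = F₁/k = F₁·τ = 0.7171 × 2.094 = 1.5015 Tg.
M(t) = M_∞ + (M₀ − M_∞)·e^(−t/τ); t/τ = 3.33/2.094 = 1.590, so e^(−t/τ) = 0.2039.
M(t) = 1.5015 − 0.5936 × 0.2039 = 1.3805 Tg.

1.38 Tg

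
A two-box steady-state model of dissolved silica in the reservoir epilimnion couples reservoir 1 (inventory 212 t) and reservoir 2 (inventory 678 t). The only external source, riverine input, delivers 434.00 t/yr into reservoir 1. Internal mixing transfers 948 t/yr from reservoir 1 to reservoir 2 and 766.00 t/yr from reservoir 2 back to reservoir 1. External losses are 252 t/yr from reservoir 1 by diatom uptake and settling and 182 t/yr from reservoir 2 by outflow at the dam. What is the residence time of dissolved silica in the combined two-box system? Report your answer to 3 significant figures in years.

Residence time in the combined system uses the total inventory and the total *external* removal — internal exchanges between the two boxes cancel.
M_total = 212 + 678 = 890.00 t.
ΣF_external_out = 252 + 182 = 434.00 t/yr.
τ = M_total / ΣF_ext = 890.00 / 434.00 = 2.051 yr.

2.05 yr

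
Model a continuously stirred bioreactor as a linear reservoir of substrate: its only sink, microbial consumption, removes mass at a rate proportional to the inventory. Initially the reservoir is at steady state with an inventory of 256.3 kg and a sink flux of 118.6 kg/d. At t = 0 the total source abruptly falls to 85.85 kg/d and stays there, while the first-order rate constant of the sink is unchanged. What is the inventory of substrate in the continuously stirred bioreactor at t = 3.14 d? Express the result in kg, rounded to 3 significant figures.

202 kg

Residence time τ = M₀/F₀ = 2.161 d. The eventual steady state is M_∞ = M₀·(F₁/F₀) = 256.3 × 85.85/118.6 = 185.53 kg.
The anomaly ΔM(t) = M(t) − M_∞ decays as ΔM₀·e^(−t/τ) with ΔM₀ = 256.3 − 185.53 = 70.77 kg.
At t = 3.14 d, e^(−t/τ) = e^(−1.453) = 0.2339, so ΔM = 16.55 kg and M = 185.53 + 16.55 = 202.08 kg.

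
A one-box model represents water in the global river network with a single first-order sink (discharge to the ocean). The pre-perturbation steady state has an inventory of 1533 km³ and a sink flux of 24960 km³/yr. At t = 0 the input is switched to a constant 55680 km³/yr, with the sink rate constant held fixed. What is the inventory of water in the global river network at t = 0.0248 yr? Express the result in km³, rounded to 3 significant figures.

2160 km³

The sink rate constant is k = F₀/M₀ = 24960/1533 = 16.28 yr⁻¹.
Solving dM/dt = F₁ − kM with M(0) = M₀ gives M(t) = F₁/k + (M₀ − F₁/k)·e^(−kt).
F₁/k = 55680/16.28 = 3419.8 km³; kt = 16.28 × 0.0248 = 0.4038, e^(−kt) = 0.6678.
M(0.0248) = 3419.8 + (1533 − 3419.8) × 0.6678 = 3419.8 − 1260 = 2159.8 km³.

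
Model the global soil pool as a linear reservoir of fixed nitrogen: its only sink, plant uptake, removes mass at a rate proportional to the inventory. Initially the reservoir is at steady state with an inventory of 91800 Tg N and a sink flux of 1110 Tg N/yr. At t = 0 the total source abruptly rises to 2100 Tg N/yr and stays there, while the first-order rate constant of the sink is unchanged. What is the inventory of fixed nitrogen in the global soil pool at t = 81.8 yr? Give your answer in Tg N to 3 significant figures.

The sink rate constant is k = F₀/M₀ = 1110/91800 = 0.01209 yr⁻¹.
Solving dM/dt = F₁ − kM with M(0) = M₀ gives M(t) = F₁/k + (M₀ − F₁/k)·e^(−kt).
F₁/k = 2100/0.01209 = 173680 Tg N; kt = 0.01209 × 81.8 = 0.9891, e^(−kt) = 0.3719.
M(81.8) = 173680 + (91800 − 173680) × 0.3719 = 173680 − 30450 = 143220 Tg N.

143000 Tg N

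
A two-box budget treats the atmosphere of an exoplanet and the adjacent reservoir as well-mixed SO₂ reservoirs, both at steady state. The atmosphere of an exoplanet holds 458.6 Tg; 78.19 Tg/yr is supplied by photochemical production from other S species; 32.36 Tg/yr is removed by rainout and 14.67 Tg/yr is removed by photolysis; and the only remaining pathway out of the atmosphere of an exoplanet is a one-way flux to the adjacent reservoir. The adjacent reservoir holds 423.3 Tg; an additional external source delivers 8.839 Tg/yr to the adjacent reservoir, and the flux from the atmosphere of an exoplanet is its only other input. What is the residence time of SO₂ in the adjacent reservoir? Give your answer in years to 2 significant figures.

Balance the atmosphere of an exoplanet: ΣF_in = 78.190 Tg/yr.
Flux to the adjacent reservoir = ΣF_in − (32.36 + 14.67) = 31.160 Tg/yr.
Total input to the adjacent reservoir = 31.160 + 8.839 = 39.999 Tg/yr; at steady state this equals its total output.
τ = M / F = 423.3 / 39.999 = 10.58 yr.

11 yr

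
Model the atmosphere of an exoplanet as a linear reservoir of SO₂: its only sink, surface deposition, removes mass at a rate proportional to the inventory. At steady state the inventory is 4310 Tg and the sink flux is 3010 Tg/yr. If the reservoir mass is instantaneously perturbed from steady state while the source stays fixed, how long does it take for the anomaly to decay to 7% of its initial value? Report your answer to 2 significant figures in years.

3.8 yr

For a linear reservoir the anomaly decays as exp(−t/τ) with τ = M/F = 4310/3010 = 1.432 yr.
exp(−t/τ) = 0.07 ⇒ t = −τ ln(0.07) = 1.432 × 2.659 = 3.808 yr.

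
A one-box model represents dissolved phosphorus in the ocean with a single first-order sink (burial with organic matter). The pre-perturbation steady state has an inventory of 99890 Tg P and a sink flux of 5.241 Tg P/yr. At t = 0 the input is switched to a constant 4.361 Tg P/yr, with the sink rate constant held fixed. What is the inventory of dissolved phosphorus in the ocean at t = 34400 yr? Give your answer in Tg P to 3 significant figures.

The sink rate constant is k = F₀/M₀ = 5.241/99890 = 5.247×10^-5 yr⁻¹.
Solving dM/dt = F₁ − kM with M(0) = M₀ gives M(t) = F₁/k + (M₀ − F₁/k)·e^(−kt).
F₁/k = 4.361/5.247×10^-5 = 83118 Tg P; kt = 5.247×10^-5 × 34400 = 1.805, e^(−kt) = 0.1645.
M(34400) = 83118 + (99890 − 83118) × 0.1645 = 83118 + 2759 = 85877 Tg P.

85900 Tg P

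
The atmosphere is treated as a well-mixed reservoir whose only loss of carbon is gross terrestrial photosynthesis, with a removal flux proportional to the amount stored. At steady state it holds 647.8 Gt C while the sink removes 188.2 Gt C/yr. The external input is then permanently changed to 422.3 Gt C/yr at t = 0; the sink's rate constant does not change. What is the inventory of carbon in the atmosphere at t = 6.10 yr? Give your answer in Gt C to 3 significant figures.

1320 Gt C

Residence time τ = M₀/F₀ = 3.442 yr. The eventual steady state is M_∞ = M₀·(F₁/F₀) = 647.8 × 422.3/188.2 = 1453.6 Gt C.
The anomaly ΔM(t) = M(t) − M_∞ decays as ΔM₀·e^(−t/τ) with ΔM₀ = 647.8 − 1453.6 = −805.8 Gt C.
At t = 6.10 yr, e^(−t/τ) = e^(−1.772) = 0.1700, so ΔM = −137.0 Gt C and M = 1453.6 − 137.0 = 1316.6 Gt C.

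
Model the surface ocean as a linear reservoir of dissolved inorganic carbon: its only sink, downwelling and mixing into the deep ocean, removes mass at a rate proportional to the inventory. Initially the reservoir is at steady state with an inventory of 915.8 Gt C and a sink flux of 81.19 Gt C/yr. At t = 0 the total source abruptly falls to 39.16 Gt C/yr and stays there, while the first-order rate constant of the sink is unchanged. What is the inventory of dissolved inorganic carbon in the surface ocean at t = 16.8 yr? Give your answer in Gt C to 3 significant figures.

Residence time τ = M₀/F₀ = 11.28 yr. The eventual steady state is M_∞ = M₀·(F₁/F₀) = 915.8 × 39.16/81.19 = 441.71 Gt C.
The anomaly ΔM(t) = M(t) − M_∞ decays as ΔM₀·e^(−t/τ) with ΔM₀ = 915.8 − 441.71 = 474.1 Gt C.
At t = 16.8 yr, e^(−t/τ) = e^(−1.489) = 0.2255, so ΔM = 106.9 Gt C and M = 441.71 + 106.9 = 548.62 Gt C.

549 Gt C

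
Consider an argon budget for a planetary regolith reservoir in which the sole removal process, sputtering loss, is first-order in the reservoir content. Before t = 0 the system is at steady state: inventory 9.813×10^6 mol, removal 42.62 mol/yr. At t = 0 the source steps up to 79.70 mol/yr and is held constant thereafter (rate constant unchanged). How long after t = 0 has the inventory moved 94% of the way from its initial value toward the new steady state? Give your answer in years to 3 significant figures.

τ = M₀/F₀ = 9.813×10^6/42.62 = 230200 yr.
The remaining gap fraction is e^(−t/τ); 94% covered ⇒ e^(−t/τ) = 0.0600.
t = −τ ln(0.0600) = 230200 × 2.813 = 647800 yr.

648000 yr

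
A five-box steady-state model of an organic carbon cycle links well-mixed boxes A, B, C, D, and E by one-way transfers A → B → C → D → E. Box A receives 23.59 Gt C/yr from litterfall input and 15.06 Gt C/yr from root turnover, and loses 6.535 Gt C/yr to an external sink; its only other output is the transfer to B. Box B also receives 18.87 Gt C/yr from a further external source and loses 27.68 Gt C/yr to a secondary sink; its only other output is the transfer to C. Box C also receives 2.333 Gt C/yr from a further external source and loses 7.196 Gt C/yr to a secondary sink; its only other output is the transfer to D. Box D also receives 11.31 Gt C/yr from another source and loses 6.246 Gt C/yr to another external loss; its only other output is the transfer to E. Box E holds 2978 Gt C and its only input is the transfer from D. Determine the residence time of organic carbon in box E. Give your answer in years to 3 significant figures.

Box A: F(A→B) = (23.59 + 15.06) − 6.535 = 32.115 Gt C/yr.
Box B: F(B→C) = (32.115 + 18.87) − 27.68 = 23.305 Gt C/yr.
Box C: F(C→D) = (23.305 + 2.333) − 7.196 = 18.442 Gt C/yr.
Box D: F(D→E) = (18.442 + 11.31) − 6.246 = 23.506 Gt C/yr.
Box E throughput = its input = 23.506 Gt C/yr; τ = 2978 / 23.506 = 126.7 yr.

127 yr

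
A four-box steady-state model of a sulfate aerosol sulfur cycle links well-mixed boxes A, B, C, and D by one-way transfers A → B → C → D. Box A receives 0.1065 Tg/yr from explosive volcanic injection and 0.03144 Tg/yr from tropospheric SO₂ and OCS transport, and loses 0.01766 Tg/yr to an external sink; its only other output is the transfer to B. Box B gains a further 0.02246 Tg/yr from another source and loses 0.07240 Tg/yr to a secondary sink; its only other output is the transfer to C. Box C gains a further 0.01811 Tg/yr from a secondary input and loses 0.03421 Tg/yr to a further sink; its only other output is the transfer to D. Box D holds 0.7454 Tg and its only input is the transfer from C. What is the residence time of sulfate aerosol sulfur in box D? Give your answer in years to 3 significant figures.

13.7 yr

Box A: F(A→B) = (0.1065 + 0.03144) − 0.01766 = 0.12028 Tg/yr.
Box B: F(B→C) = (0.12028 + 0.02246) − 0.07240 = 0.070340 Tg/yr.
Box C: F(C→D) = (0.070340 + 0.01811) − 0.03421 = 0.054240 Tg/yr.
Box D throughput = its input = 0.054240 Tg/yr; τ = 0.7454 / 0.054240 = 13.74 yr.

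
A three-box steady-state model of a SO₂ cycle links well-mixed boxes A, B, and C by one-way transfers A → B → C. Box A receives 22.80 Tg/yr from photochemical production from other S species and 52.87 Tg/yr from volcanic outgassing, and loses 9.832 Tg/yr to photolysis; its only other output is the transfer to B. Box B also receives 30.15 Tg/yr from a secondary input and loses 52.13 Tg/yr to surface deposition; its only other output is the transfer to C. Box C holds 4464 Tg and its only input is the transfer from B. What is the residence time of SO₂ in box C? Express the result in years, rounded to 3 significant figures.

Box A: F(A→B) = (22.80 + 52.87) − 9.832 = 65.838 Tg/yr.
Box B: F(B→C) = (65.838 + 30.15) − 52.13 = 43.858 Tg/yr.
Box C throughput = its input = 43.858 Tg/yr; τ = 4464 / 43.858 = 101.8 yr.

102 yr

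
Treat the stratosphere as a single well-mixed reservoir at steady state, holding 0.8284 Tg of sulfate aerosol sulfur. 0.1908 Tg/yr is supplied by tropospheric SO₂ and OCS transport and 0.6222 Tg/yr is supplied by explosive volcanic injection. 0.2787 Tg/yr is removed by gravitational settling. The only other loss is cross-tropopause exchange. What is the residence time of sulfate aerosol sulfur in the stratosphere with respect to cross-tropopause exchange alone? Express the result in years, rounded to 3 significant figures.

At steady state ΣF_in = ΣF_out.
ΣF_in = 0.1908 + 0.6222 = 0.81300 Tg/yr.
Cross-tropopause exchange flux = ΣF_in − (0.2787) = 0.81300 − 0.2787 = 0.5343 Tg/yr.
τ = M / F = 0.8284 / 0.5343 = 1.550 yr.

1.55 yr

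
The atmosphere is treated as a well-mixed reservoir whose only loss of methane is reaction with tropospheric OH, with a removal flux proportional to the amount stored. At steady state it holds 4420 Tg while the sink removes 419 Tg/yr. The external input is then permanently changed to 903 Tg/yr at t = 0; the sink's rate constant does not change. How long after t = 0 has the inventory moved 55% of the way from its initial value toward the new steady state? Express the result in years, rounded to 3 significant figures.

8.42 yr

τ = M₀/F₀ = 4420/419 = 10.55 yr.
The remaining gap fraction is e^(−t/τ); 55% covered ⇒ e^(−t/τ) = 0.450.
t = −τ ln(0.450) = 10.55 × 0.7985 = 8.423 yr.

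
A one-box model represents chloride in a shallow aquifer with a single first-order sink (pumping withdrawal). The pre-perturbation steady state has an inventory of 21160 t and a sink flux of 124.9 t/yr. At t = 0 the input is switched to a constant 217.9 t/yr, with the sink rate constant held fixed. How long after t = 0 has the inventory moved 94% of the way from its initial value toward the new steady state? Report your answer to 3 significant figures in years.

τ = M₀/F₀ = 21160/124.9 = 169.4 yr.
The remaining gap fraction is e^(−t/τ); 94% covered ⇒ e^(−t/τ) = 0.0600.
t = −τ ln(0.0600) = 169.4 × 2.813 = 476.6 yr.

477 yr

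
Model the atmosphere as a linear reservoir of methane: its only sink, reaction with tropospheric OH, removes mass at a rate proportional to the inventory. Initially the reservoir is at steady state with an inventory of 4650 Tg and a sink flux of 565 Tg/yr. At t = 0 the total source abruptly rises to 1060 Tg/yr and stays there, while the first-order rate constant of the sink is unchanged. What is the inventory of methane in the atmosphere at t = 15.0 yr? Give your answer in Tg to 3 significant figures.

8070 Tg

τ = M₀/F₀ = 4650/565 = 8.230 yr; rate constant k = 1/τ.
New steady state M_∞ = F₁/k = F₁·τ = 1060 × 8.230 = 8723.9 Tg.
M(t) = M_∞ + (M₀ − M_∞)·e^(−t/τ); t/τ = 15.0/8.230 = 1.823, so e^(−t/τ) = 0.1616.
M(t) = 8723.9 − 4074 × 0.1616 = 8065.5 Tg.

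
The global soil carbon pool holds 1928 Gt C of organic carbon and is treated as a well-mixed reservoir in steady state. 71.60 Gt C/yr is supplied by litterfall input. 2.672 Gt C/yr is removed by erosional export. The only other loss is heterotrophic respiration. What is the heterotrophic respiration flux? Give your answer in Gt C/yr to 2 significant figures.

At steady state ΣF_in = ΣF_out.
ΣF_in = 71.600 Gt C/yr.
Heterotrophic respiration flux = ΣF_in − (2.672) = 71.600 − 2.672 = 68.93 Gt C/yr.

69 Gt C/yr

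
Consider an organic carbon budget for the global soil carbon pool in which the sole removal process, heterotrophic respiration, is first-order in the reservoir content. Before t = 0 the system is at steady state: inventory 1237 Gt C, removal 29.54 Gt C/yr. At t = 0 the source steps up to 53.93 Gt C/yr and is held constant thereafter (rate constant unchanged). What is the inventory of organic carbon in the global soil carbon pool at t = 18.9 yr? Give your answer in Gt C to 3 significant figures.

1610 Gt C

τ = M₀/F₀ = 1237/29.54 = 41.88 yr; rate constant k = 1/τ.
New steady state M_∞ = F₁/k = F₁·τ = 53.93 × 41.88 = 2258.3 Gt C.
M(t) = M_∞ + (M₀ − M_∞)·e^(−t/τ); t/τ = 18.9/41.88 = 0.4513, so e^(−t/τ) = 0.6368.
M(t) = 2258.3 − 1021 × 0.6368 = 1608.0 Gt C.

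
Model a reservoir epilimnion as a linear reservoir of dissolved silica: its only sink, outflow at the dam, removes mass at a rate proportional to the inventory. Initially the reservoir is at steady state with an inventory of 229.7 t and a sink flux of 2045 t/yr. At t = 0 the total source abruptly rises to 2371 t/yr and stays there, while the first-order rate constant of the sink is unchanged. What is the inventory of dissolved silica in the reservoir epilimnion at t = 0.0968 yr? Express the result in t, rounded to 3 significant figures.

The sink rate constant is k = F₀/M₀ = 2045/229.7 = 8.903 yr⁻¹.
Solving dM/dt = F₁ − kM with M(0) = M₀ gives M(t) = F₁/k + (M₀ − F₁/k)·e^(−kt).
F₁/k = 2371/8.903 = 266.32 t; kt = 8.903 × 0.0968 = 0.8618, e^(−kt) = 0.4224.
M(0.0968) = 266.32 + (229.7 − 266.32) × 0.4224 = 266.32 − 15.47 = 250.85 t.

251 t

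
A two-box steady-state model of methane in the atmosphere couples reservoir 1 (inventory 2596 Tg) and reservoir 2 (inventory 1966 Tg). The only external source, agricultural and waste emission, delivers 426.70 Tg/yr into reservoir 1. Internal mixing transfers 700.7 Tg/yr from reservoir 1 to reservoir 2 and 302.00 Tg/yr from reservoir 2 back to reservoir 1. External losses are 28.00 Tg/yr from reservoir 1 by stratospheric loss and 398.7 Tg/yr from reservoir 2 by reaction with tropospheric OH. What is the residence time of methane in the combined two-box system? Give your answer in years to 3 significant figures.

Residence time in the combined system uses the total inventory and the total *external* removal — internal exchanges between the two boxes cancel.
M_total = 2596 + 1966 = 4562.0 Tg.
ΣF_external_out = 28.00 + 398.7 = 426.70 Tg/yr.
τ = M_total / ΣF_ext = 4562.0 / 426.70 = 10.69 yr.

10.7 yr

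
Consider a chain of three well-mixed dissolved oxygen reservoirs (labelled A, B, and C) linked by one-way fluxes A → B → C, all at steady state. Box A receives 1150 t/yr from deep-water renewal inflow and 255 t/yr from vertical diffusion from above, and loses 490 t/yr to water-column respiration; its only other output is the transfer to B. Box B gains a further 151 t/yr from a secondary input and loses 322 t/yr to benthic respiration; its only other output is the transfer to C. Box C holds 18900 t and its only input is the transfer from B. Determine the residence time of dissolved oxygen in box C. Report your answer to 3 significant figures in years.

Box A: F(A→B) = (1150 + 255) − 490 = 915.00 t/yr.
Box B: F(B→C) = (915.00 + 151) − 322 = 744.00 t/yr.
Box C throughput = its input = 744.00 t/yr; τ = 18900 / 744.00 = 25.40 yr.

25.4 yr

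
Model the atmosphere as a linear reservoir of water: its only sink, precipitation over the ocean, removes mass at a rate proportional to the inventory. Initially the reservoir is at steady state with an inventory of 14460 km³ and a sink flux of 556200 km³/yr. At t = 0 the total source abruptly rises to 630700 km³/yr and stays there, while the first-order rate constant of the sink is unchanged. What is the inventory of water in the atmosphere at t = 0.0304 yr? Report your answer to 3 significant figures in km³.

15800 km³

Residence time τ = M₀/F₀ = 0.02600 yr. The eventual steady state is M_∞ = M₀·(F₁/F₀) = 14460 × 630700/556200 = 16397 km³.
The anomaly ΔM(t) = M(t) − M_∞ decays as ΔM₀·e^(−t/τ) with ΔM₀ = 14460 − 16397 = −1937 km³.
At t = 0.0304 yr, e^(−t/τ) = e^(−1.169) = 0.3106, so ΔM = −601.5 km³ and M = 16397 − 601.5 = 15795 km³.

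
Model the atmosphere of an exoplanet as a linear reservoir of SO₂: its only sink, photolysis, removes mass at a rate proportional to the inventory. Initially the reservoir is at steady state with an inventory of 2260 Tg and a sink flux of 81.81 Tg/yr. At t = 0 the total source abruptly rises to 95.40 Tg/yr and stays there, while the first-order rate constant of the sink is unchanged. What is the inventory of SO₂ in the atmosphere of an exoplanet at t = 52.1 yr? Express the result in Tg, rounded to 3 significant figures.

2580 Tg

τ = M₀/F₀ = 2260/81.81 = 27.62 yr; rate constant k = 1/τ.
New steady state M_∞ = F₁/k = F₁·τ = 95.40 × 27.62 = 2635.4 Tg.
M(t) = M_∞ + (M₀ − M_∞)·e^(−t/τ); t/τ = 52.1/27.62 = 1.886, so e^(−t/τ) = 0.1517.
M(t) = 2635.4 − 375.4 × 0.1517 = 2578.5 Tg.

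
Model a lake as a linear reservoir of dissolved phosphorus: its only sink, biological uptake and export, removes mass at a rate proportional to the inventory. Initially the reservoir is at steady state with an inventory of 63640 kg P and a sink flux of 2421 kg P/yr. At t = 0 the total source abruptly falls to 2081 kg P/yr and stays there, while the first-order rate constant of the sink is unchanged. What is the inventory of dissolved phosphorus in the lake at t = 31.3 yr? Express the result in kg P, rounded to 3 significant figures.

57400 kg P

Residence time τ = M₀/F₀ = 26.29 yr. The eventual steady state is M_∞ = M₀·(F₁/F₀) = 63640 × 2081/2421 = 54703 kg P.
The anomaly ΔM(t) = M(t) − M_∞ decays as ΔM₀·e^(−t/τ) with ΔM₀ = 63640 − 54703 = 8937 kg P.
At t = 31.3 yr, e^(−t/τ) = e^(−1.191) = 0.3040, so ΔM = 2717 kg P and M = 54703 + 2717 = 57420 kg P.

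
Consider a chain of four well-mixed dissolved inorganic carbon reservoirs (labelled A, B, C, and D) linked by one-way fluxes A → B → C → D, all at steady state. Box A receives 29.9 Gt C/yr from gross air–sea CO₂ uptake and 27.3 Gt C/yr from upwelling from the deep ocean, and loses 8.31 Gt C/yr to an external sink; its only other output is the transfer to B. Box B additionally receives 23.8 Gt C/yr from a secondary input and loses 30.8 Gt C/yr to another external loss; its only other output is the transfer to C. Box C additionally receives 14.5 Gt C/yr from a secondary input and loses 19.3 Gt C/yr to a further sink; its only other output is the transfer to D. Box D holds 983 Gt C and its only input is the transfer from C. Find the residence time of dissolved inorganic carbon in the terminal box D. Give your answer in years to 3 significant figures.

Box A: F(A→B) = (29.9 + 27.3) − 8.31 = 48.890 Gt C/yr.
Box B: F(B→C) = (48.890 + 23.8) − 30.8 = 41.890 Gt C/yr.
Box C: F(C→D) = (41.890 + 14.5) − 19.3 = 37.090 Gt C/yr.
Box D throughput = its input = 37.090 Gt C/yr; τ = 983 / 37.090 = 26.50 yr.

26.5 yr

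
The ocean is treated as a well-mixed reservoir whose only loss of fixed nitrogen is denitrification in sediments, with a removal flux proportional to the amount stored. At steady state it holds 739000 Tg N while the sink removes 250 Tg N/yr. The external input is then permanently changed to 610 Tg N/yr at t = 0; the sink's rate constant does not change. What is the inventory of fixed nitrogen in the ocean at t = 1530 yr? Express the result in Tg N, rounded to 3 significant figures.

Residence time τ = M₀/F₀ = 2956 yr. The eventual steady state is M_∞ = M₀·(F₁/F₀) = 739000 × 610/250 = 1.8032×10^6 Tg N.
The anomaly ΔM(t) = M(t) − M_∞ decays as ΔM₀·e^(−t/τ) with ΔM₀ = 739000 − 1.8032×10^6 = −1.064×10^6 Tg N.
At t = 1530 yr, e^(−t/τ) = e^(−0.5176) = 0.5960, so ΔM = −634200 Tg N and M = 1.8032×10^6 − 634200 = 1.1690×10^6 Tg N.

1.17×10^6 Tg N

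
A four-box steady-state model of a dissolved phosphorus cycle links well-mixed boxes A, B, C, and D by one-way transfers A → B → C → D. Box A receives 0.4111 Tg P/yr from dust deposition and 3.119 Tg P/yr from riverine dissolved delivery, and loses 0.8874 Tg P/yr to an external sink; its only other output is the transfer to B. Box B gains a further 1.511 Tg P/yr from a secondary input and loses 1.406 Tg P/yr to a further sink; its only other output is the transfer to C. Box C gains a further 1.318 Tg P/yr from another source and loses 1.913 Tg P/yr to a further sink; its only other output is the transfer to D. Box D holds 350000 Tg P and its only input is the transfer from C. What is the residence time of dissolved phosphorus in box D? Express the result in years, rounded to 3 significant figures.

Box A: F(A→B) = (0.4111 + 3.119) − 0.8874 = 2.6427 Tg P/yr.
Box B: F(B→C) = (2.6427 + 1.511) − 1.406 = 2.7477 Tg P/yr.
Box C: F(C→D) = (2.7477 + 1.318) − 1.913 = 2.1527 Tg P/yr.
Box D throughput = its input = 2.1527 Tg P/yr; τ = 350000 / 2.1527 = 162600 yr.

163000 yr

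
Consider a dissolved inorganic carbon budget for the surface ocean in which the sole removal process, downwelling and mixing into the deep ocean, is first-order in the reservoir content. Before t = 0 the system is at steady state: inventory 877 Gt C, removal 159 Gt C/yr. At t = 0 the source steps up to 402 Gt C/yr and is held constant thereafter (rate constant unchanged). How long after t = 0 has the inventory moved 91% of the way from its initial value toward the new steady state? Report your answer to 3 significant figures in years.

13.3 yr

τ = M₀/F₀ = 877/159 = 5.516 yr.
The remaining gap fraction is e^(−t/τ); 91% covered ⇒ e^(−t/τ) = 0.0900.
t = −τ ln(0.0900) = 5.516 × 2.408 = 13.28 yr.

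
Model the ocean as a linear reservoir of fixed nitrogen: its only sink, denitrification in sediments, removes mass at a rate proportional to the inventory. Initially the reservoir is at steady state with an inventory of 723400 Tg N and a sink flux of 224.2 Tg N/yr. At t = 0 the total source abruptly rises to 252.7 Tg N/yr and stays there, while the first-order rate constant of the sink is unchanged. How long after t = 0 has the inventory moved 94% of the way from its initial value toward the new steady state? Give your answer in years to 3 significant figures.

9080 yr

τ = M₀/F₀ = 723400/224.2 = 3227 yr.
The remaining gap fraction is e^(−t/τ); 94% covered ⇒ e^(−t/τ) = 0.0600.
t = −τ ln(0.0600) = 3227 × 2.813 = 9078 yr.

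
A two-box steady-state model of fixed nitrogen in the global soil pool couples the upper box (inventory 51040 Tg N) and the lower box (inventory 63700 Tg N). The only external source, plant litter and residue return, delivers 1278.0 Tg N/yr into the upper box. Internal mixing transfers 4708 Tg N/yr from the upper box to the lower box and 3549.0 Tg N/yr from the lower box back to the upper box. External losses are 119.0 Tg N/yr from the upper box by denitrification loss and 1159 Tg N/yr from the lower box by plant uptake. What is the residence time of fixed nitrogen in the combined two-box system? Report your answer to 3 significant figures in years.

Treat the two boxes together as one reservoir: the mixing fluxes between them are internal recycling, so τ = ΣM / Σ(external losses).
M_total = 51040 + 63700 = 114740 Tg N.
ΣF_external_out = 119.0 + 1159 = 1278.0 Tg N/yr.
τ = M_total / ΣF_ext = 114740 / 1278.0 = 89.78 yr.

89.8 yr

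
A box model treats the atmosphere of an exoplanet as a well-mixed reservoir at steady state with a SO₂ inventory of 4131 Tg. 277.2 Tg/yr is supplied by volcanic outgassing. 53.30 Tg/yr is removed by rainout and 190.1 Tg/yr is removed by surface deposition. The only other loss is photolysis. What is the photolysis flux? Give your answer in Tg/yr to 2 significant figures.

34 Tg/yr

At steady state ΣF_in = ΣF_out.
ΣF_in = 277.20 Tg/yr.
Photolysis flux = ΣF_in − (53.30 + 190.1) = 277.20 − 243.4 = 33.80 Tg/yr.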